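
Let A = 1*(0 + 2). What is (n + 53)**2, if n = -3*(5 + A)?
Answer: 1024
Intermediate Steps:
A = 2 (A = 1*2 = 2)
n = -21 (n = -3*(5 + 2) = -3*7 = -21)
(n + 53)**2 = (-21 + 53)**2 = 32**2 = 1024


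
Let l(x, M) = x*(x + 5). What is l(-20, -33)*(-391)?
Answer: -117300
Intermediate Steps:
l(x, M) = x*(5 + x)
l(-20, -33)*(-391) = -20*(5 - 20)*(-391) = -20*(-15)*(-391) = 300*(-391) = -117300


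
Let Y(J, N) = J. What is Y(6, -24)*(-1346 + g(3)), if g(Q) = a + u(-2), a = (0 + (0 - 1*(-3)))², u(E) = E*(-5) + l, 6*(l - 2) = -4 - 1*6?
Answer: -7960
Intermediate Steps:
l = ⅓ (l = 2 + (-4 - 1*6)/6 = 2 + (-4 - 6)/6 = 2 + (⅙)*(-10) = 2 - 5/3 = ⅓ ≈ 0.33333)
u(E) = ⅓ - 5*E (u(E) = E*(-5) + ⅓ = -5*E + ⅓ = ⅓ - 5*E)
a = 9 (a = (0 + (0 + 3))² = (0 + 3)² = 3² = 9)
g(Q) = 58/3 (g(Q) = 9 + (⅓ - 5*(-2)) = 9 + (⅓ + 10) = 9 + 31/3 = 58/3)
Y(6, -24)*(-1346 + g(3)) = 6*(-1346 + 58/3) = 6*(-3980/3) = -7960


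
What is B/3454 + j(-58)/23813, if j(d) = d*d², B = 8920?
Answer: -230752444/41125051 ≈ -5.6110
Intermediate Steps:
j(d) = d³
B/3454 + j(-58)/23813 = 8920/3454 + (-58)³/23813 = 8920*(1/3454) - 195112*1/23813 = 4460/1727 - 195112/23813 = -230752444/41125051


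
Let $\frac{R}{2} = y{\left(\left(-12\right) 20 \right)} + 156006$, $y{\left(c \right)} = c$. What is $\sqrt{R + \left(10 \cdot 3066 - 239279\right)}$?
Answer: $\sqrt{102913} \approx 320.8$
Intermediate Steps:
$R = 311532$ ($R = 2 \left(\left(-12\right) 20 + 156006\right) = 2 \left(-240 + 156006\right) = 2 \cdot 155766 = 311532$)
$\sqrt{R + \left(10 \cdot 3066 - 239279\right)} = \sqrt{311532 + \left(10 \cdot 3066 - 239279\right)} = \sqrt{311532 + \left(30660 - 239279\right)} = \sqrt{311532 - 208619} = \sqrt{102913}$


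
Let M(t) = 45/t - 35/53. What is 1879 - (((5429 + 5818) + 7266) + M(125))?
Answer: -22039652/1325 ≈ -16634.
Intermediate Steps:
M(t) = -35/53 + 45/t (M(t) = 45/t - 35*1/53 = 45/t - 35/53 = -35/53 + 45/t)
1879 - (((5429 + 5818) + 7266) + M(125)) = 1879 - (((5429 + 5818) + 7266) + (-35/53 + 45/125)) = 1879 - ((11247 + 7266) + (-35/53 + 45*(1/125))) = 1879 - (18513 + (-35/53 + 9/25)) = 1879 - (18513 - 398/1325) = 1879 - 1*24529327/1325 = 1879 - 24529327/1325 = -22039652/1325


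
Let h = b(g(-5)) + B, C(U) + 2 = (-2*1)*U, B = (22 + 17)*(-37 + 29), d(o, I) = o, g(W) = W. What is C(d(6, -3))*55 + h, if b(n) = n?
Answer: -1087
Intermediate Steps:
B = -312 (B = 39*(-8) = -312)
C(U) = -2 - 2*U (C(U) = -2 + (-2*1)*U = -2 - 2*U)
h = -317 (h = -5 - 312 = -317)
C(d(6, -3))*55 + h = (-2 - 2*6)*55 - 317 = (-2 - 12)*55 - 317 = -14*55 - 317 = -770 - 317 = -1087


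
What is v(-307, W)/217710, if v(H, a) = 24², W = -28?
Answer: 32/12095 ≈ 0.0026457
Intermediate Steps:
v(H, a) = 576
v(-307, W)/217710 = 576/217710 = 576*(1/217710) = 32/12095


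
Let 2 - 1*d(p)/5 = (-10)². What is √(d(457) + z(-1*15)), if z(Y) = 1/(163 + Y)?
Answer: I*√2683203/74 ≈ 22.136*I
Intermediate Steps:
d(p) = -490 (d(p) = 10 - 5*(-10)² = 10 - 5*100 = 10 - 500 = -490)
√(d(457) + z(-1*15)) = √(-490 + 1/(163 - 1*15)) = √(-490 + 1/(163 - 15)) = √(-490 + 1/148) = √(-72519/148) = I*√2683203/74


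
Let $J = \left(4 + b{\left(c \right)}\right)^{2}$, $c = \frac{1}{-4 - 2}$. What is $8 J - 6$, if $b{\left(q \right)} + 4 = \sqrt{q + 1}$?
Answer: $\frac{2}{3} \approx 0.66667$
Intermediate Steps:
$c = - \frac{1}{6}$ ($c = \frac{1}{-6} = - \frac{1}{6} \approx -0.16667$)
$b{\left(q \right)} = -4 + \sqrt{1 + q}$ ($b{\left(q \right)} = -4 + \sqrt{q + 1} = -4 + \sqrt{1 + q}$)
$J = \frac{5}{6}$ ($J = \left(4 - \left(4 - \sqrt{1 - \frac{1}{6}}\right)\right)^{2} = \left(4 - \left(4 - \sqrt{\frac{5}{6}}\right)\right)^{2} = \left(4 - \left(4 - \frac{\sqrt{30}}{6}\right)\right)^{2} = \left(\frac{\sqrt{30}}{6}\right)^{2} = \frac{5}{6} \approx 0.83333$)
$8 J - 6 = 8 \cdot \frac{5}{6} - 6 = \frac{20}{3} - 6 = \frac{2}{3}$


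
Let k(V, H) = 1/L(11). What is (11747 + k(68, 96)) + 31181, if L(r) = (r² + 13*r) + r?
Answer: 11805201/275 ≈ 42928.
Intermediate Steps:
L(r) = r² + 14*r
k(V, H) = 1/275 (k(V, H) = 1/(11*(14 + 11)) = 1/(11*25) = 1/275)
(11747 + k(68, 96)) + 31181 = (11747 + 1/275) + 31181 = 3230426/275 + 31181 = 11805201/275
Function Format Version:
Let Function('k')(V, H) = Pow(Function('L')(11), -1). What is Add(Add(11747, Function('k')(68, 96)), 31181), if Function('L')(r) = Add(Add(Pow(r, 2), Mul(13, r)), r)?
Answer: Rational(11805201, 275) ≈ 42928.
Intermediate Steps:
Function('L')(r) = Add(Pow(r, 2), Mul(14, r))
Function('k')(V, H) = Rational(1, 275) (Function('k')(V, H) = Pow(Mul(11, Add(14, 11)), -1) = Pow(Mul(11, 25), -1) = Pow(275, -1) = Rational(1, 275))
Add(Add(11747, Function('k')(68, 96)), 31181) = Add(Add(11747, Rational(1, 275)), 31181) = Add(Rational(3230426, 275), 31181) = Rational(11805201, 275)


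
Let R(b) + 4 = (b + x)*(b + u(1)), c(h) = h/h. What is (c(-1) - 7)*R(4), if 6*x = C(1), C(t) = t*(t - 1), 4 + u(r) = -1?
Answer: 48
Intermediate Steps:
u(r) = -5 (u(r) = -4 - 1 = -5)
C(t) = t*(-1 + t)
c(h) = 1
x = 0 (x = (1*(-1 + 1))/6 = (1*0)/6 = (⅙)*0 = 0)
R(b) = -4 + b*(-5 + b) (R(b) = -4 + (b + 0)*(b - 5) = -4 + b*(-5 + b))
(c(-1) - 7)*R(4) = (1 - 7)*(-4 + 4² - 5*4) = -6*(-4 + 16 - 20) = -6*(-8) = 48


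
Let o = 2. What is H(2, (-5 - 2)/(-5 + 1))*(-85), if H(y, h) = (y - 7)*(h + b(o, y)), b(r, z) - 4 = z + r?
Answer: 16575/4 ≈ 4143.8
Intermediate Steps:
b(r, z) = 4 + r + z (b(r, z) = 4 + (z + r) = 4 + (r + z) = 4 + r + z)
H(y, h) = (-7 + y)*(6 + h + y) (H(y, h) = (y - 7)*(h + (4 + 2 + y)) = (-7 + y)*(h + (6 + y)) = (-7 + y)*(6 + h + y))
H(2, (-5 - 2)/(-5 + 1))*(-85) = (-42 + 2² - 1*2 - 7*(-5 - 2)/(-5 + 1) + ((-5 - 2)/(-5 + 1))*2)*(-85) = (-42 + 4 - 2 - (-49)/(-4) - 7/(-4)*2)*(-85) = (-42 + 4 - 2 - (-49)*(-1)/4 - 7*(-¼)*2)*(-85) = (-42 + 4 - 2 - 7*7/4 + (7/4)*2)*(-85) = (-42 + 4 - 2 - 49/4 + 7/2)*(-85) = -195/4*(-85) = 16575/4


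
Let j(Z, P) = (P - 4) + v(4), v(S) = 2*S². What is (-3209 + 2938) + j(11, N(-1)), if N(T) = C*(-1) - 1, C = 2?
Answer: -246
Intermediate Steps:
N(T) = -3 (N(T) = 2*(-1) - 1 = -2 - 1 = -3)
j(Z, P) = 28 + P (j(Z, P) = (P - 4) + 2*4² = (-4 + P) + 2*16 = (-4 + P) + 32 = 28 + P)
(-3209 + 2938) + j(11, N(-1)) = (-3209 + 2938) + (28 - 3) = -271 + 25 = -246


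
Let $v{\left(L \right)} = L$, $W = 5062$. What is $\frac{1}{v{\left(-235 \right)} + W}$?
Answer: $\frac{1}{4827} \approx 0.00020717$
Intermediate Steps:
$\frac{1}{v{\left(-235 \right)} + W} = \frac{1}{-235 + 5062} = \frac{1}{4827}$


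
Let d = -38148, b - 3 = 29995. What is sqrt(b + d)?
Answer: 5*I*sqrt(326) ≈ 90.277*I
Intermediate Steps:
b = 29998 (b = 3 + 29995 = 29998)
sqrt(b + d) = sqrt(29998 - 38148) = sqrt(-8150) = 5*I*sqrt(326)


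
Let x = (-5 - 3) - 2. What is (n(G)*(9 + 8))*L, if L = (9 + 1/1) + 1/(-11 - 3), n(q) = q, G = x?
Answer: -11815/7 ≈ -1687.9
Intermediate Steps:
x = -10 (x = -8 - 2 = -10)
G = -10
L = 139/14 (L = (9 + 1) + 1/(-14) = 10 - 1/14 = 139/14 ≈ 9.9286)
(n(G)*(9 + 8))*L = -10*(9 + 8)*(139/14) = -10*17*(139/14) = -170*139/14 = -11815/7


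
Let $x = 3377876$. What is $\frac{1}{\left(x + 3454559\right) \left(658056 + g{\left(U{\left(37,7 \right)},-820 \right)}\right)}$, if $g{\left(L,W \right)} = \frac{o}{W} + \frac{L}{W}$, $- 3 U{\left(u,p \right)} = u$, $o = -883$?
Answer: $\frac{246}{1106048547396601} \approx 2.2241 \cdot 10^{-13}$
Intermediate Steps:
$U{\left(u,p \right)} = - \frac{u}{3}$
$g{\left(L,W \right)} = - \frac{883}{W} + \frac{L}{W}$
$\frac{1}{\left(x + 3454559\right) \left(658056 + g{\left(U{\left(37,7 \right)},-820 \right)}\right)} = \frac{1}{\left(3377876 + 3454559\right) \left(658056 + \frac{-883 - \frac{37}{3}}{-820}\right)} = \frac{1}{6832435 \left(658056 - \frac{-883 - \frac{37}{3}}{820}\right)} = \frac{1}{6832435 \left(658056 - - \frac{1343}{1230}\right)} = \frac{1}{6832435 \left(658056 + \frac{1343}{1230}\right)} = \frac{1}{6832435 \cdot \frac{809410223}{1230}} = \frac{1}{\frac{1106048547396601}{246}} = \frac{246}{1106048547396601}$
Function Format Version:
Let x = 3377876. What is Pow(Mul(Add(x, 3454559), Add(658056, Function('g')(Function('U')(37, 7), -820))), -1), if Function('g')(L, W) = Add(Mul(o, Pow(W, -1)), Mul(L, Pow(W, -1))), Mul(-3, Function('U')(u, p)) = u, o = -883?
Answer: Rational(246, 1106048547396601) ≈ 2.2241e-13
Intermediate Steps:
Function('U')(u, p) = Mul(Rational(-1, 3), u)
Function('g')(L, W) = Add(Mul(-883, Pow(W, -1)), Mul(L, Pow(W, -1)))
Pow(Mul(Add(x, 3454559), Add(658056, Function('g')(Function('U')(37, 7), -820))), -1) = Pow(Mul(Add(3377876, 3454559), Add(658056, Mul(Pow(-820, -1), Add(-883, Mul(Rational(-1, 3), 37))))), -1) = Pow(Mul(6832435, Add(658056, Mul(Rational(-1, 820), Add(-883, Rational(-37, 3))))), -1) = Pow(Mul(6832435, Add(658056, Mul(Rational(-1, 820), Rational(-2686, 3)))), -1) = Pow(Mul(6832435, Add(658056, Rational(1343, 1230))), -1) = Pow(Mul(6832435, Rational(809410223, 1230)), -1) = Pow(Rational(1106048547396601, 246), -1) = Rational(246, 1106048547396601)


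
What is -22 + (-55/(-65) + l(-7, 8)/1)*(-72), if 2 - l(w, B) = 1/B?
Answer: -2833/13 ≈ -217.92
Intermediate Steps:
l(w, B) = 2 - 1/B
-22 + (-55/(-65) + l(-7, 8)/1)*(-72) = -22 + (-55/(-65) + (2 - 1/8)/1)*(-72) = -22 + (-55*(-1/65) + (2 - 1*1/8)*1)*(-72) = -22 + (11/13 + (2 - 1/8)*1)*(-72) = -22 + (11/13 + (15/8)*1)*(-72) = -22 + (11/13 + 15/8)*(-72) = -22 + (283/104)*(-72) = -22 - 2547/13 = -2833/13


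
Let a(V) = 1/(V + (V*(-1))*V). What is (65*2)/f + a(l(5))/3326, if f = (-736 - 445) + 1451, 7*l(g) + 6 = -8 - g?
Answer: 21358249/44362188 ≈ 0.48145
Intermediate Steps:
l(g) = -2 - g/7 (l(g) = -6/7 + (-8 - g)/7 = -6/7 + (-8/7 - g/7) = -2 - g/7)
f = 270 (f = -1181 + 1451 = 270)
a(V) = 1/(V - V²) (a(V) = 1/(V + (-V)*V) = 1/(V - V²))
(65*2)/f + a(l(5))/3326 = (65*2)/270 - 1/((-2 - ⅐*5)*(-1 + (-2 - ⅐*5)))/3326 = 130*(1/270) - 1/((-2 - 5/7)*(-1 + (-2 - 5/7)))*(1/3326) = 13/27 - 1/((-19/7)*(-1 - 19/7))*(1/3326) = 13/27 - 1*(-7/19)/(-26/7)*(1/3326) = 13/27 - 1*(-7/19)*(-7/26)*(1/3326) = 13/27 - 49/494*1/3326 = 13/27 - 49/1643044 = 21358249/44362188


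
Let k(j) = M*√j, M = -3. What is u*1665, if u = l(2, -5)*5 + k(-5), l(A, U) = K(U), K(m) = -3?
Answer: -24975 - 4995*I*√5 ≈ -24975.0 - 11169.0*I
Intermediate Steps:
l(A, U) = -3
k(j) = -3*√j
u = -15 - 3*I*√5 (u = -3*5 - 3*I*√5 = -15 - 3*I*√5 ≈ -15.0 - 6.7082*I)
u*1665 = (-15 - 3*I*√5)*1665 = -24975 - 4995*I*√5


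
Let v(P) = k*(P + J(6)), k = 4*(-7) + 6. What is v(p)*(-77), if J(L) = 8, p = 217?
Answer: 381150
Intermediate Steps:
k = -22 (k = -28 + 6 = -22)
v(P) = -176 - 22*P (v(P) = -22*(P + 8) = -22*(8 + P) = -176 - 22*P)
v(p)*(-77) = (-176 - 22*217)*(-77) = (-176 - 4774)*(-77) = -4950*(-77) = 381150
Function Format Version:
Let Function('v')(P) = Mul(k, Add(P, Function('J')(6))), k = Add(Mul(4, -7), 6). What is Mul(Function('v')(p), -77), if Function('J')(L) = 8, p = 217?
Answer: 381150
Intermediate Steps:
k = -22 (k = Add(-28, 6) = -22)
Function('v')(P) = Add(-176, Mul(-22, P)) (Function('v')(P) = Mul(-22, Add(P, 8)) = Mul(-22, Add(8, P)) = Add(-176, Mul(-22, P)))
Mul(Function('v')(p), -77) = Mul(Add(-176, Mul(-22, 217)), -77) = Mul(Add(-176, -4774), -77) = Mul(-4950, -77) = 381150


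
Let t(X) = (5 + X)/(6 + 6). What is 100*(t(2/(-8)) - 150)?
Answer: -179525/12 ≈ -14960.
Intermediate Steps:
t(X) = 5/12 + X/12 (t(X) = (5 + X)/12 = (5 + X)*(1/12) = 5/12 + X/12)
100*(t(2/(-8)) - 150) = 100*((5/12 + (2/(-8))/12) - 150) = 100*((5/12 + (2*(-⅛))/12) - 150) = 100*((5/12 + (1/12)*(-¼)) - 150) = 100*((5/12 - 1/48) - 150) = 100*(19/48 - 150) = 100*(-7181/48) = -179525/12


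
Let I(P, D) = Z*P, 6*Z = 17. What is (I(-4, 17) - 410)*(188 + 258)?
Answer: -563744/3 ≈ -1.8791e+5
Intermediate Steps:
Z = 17/6 (Z = (⅙)*17 = 17/6 ≈ 2.8333)
I(P, D) = 17*P/6
(I(-4, 17) - 410)*(188 + 258) = ((17/6)*(-4) - 410)*(188 + 258) = (-34/3 - 410)*446 = -1264/3*446 = -563744/3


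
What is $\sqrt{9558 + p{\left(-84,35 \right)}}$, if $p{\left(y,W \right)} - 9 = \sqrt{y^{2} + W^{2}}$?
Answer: $\sqrt{9658} \approx 98.275$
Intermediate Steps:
$p{\left(y,W \right)} = 9 + \sqrt{W^{2} + y^{2}}$ ($p{\left(y,W \right)} = 9 + \sqrt{y^{2} + W^{2}} = 9 + \sqrt{W^{2} + y^{2}}$)
$\sqrt{9558 + p{\left(-84,35 \right)}} = \sqrt{9558 + \left(9 + \sqrt{35^{2} + \left(-84\right)^{2}}\right)} = \sqrt{9558 + \left(9 + \sqrt{1225 + 7056}\right)} = \sqrt{9558 + \left(9 + \sqrt{8281}\right)} = \sqrt{9558 + \left(9 + 91\right)} = \sqrt{9558 + 100} = \sqrt{9658}$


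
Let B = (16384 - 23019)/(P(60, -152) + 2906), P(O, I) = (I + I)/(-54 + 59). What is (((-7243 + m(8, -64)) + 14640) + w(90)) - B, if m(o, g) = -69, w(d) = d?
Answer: 105561643/14226 ≈ 7420.3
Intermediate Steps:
P(O, I) = 2*I/5 (P(O, I) = (2*I)/5 = (2*I)*(1/5) = 2*I/5)
B = -33175/14226 (B = (16384 - 23019)/((2/5)*(-152) + 2906) = -6635/(-304/5 + 2906) = -6635/14226/5 = -6635*5/14226 = -33175/14226 ≈ -2.3320)
(((-7243 + m(8, -64)) + 14640) + w(90)) - B = (((-7243 - 69) + 14640) + 90) - 1*(-33175/14226) = ((-7312 + 14640) + 90) + 33175/14226 = (7328 + 90) + 33175/14226 = 7418 + 33175/14226 = 105561643/14226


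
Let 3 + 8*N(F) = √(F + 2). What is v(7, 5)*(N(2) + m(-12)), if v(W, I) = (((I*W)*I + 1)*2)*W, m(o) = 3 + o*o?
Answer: 361900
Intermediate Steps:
m(o) = 3 + o²
N(F) = -3/8 + √(2 + F)/8 (N(F) = -3/8 + √(F + 2)/8 = -3/8 + √(2 + F)/8)
v(W, I) = W*(2 + 2*W*I²) (v(W, I) = ((W*I² + 1)*2)*W = ((1 + W*I²)*2)*W = (2 + 2*W*I²)*W = W*(2 + 2*W*I²))
v(7, 5)*(N(2) + m(-12)) = (2*7*(1 + 7*5²))*((-3/8 + √(2 + 2)/8) + (3 + (-12)²)) = (2*7*(1 + 7*25))*((-3/8 + √4/8) + (3 + 144)) = (2*7*(1 + 175))*((-3/8 + (⅛)*2) + 147) = (2*7*176)*((-3/8 + ¼) + 147) = 2464*(-⅛ + 147) = 2464*(1175/8) = 361900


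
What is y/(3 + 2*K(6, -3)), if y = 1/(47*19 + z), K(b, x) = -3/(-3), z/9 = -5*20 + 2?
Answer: 1/55 ≈ 0.018182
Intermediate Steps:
z = -882 (z = 9*(-5*20 + 2) = 9*(-100 + 2) = 9*(-98) = -882)
K(b, x) = 1 (K(b, x) = -3*(-1/3) = 1)
y = 1/11 (y = 1/(47*19 - 882) = 1/(893 - 882) = 1/11 ≈ 0.090909)
y/(3 + 2*K(6, -3)) = 1/(11*(3 + 2*1)) = 1/(11*(3 + 2)) = (1/11)/5 = (1/11)*(1/5) = 1/55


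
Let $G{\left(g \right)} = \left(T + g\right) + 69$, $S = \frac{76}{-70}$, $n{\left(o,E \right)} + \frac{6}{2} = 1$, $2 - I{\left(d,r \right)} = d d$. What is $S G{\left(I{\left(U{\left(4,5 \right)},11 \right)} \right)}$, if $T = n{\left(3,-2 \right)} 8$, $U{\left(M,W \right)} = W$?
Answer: $- \frac{228}{7} \approx -32.571$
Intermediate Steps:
$I{\left(d,r \right)} = 2 - d^{2}$ ($I{\left(d,r \right)} = 2 - d d = 2 - d^{2}$)
$n{\left(o,E \right)} = -2$ ($n{\left(o,E \right)} = -3 + 1 = -2$)
$T = -16$ ($T = \left(-2\right) 8 = -16$)
$S = - \frac{38}{35}$ ($S = 76 \left(- \frac{1}{70}\right) = - \frac{38}{35} \approx -1.0857$)
$G{\left(g \right)} = 53 + g$ ($G{\left(g \right)} = \left(-16 + g\right) + 69 = 53 + g$)
$S G{\left(I{\left(U{\left(4,5 \right)},11 \right)} \right)} = - \frac{38 \left(53 + \left(2 - 5^{2}\right)\right)}{35} = - \frac{38 \left(53 + \left(2 - 25\right)\right)}{35} = - \frac{38 \left(53 - 23\right)}{35} = \left(- \frac{38}{35}\right) 30 = - \frac{228}{7}$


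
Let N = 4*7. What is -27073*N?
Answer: -758044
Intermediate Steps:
N = 28
-27073*N = -27073*28 = -758044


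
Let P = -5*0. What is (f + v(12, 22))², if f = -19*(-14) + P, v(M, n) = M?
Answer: 77284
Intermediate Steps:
P = 0
f = 266 (f = -19*(-14) + 0 = 266 + 0 = 266)
(f + v(12, 22))² = (266 + 12)² = 278² = 77284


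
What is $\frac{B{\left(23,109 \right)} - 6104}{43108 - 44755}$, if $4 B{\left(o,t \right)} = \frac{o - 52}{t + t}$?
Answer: $\frac{591413}{159576} \approx 3.7062$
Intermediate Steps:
$B{\left(o,t \right)} = \frac{-52 + o}{8 t}$ ($B{\left(o,t \right)} = \frac{\left(o - 52\right) \frac{1}{t + t}}{4} = \frac{\left(-52 + o\right) \frac{1}{2 t}}{4} = \frac{\frac{1}{2} \frac{1}{t} \left(-52 + o\right)}{4} = \frac{-52 + o}{8 t}$)
$\frac{B{\left(23,109 \right)} - 6104}{43108 - 44755} = \frac{\frac{-52 + 23}{8 \cdot 109} - 6104}{43108 - 44755} = \frac{\frac{1}{8} \cdot \frac{1}{109} \left(-29\right) - 6104}{-1647} = \left(- \frac{29}{872} - 6104\right) \left(- \frac{1}{1647}\right) = \left(- \frac{5322717}{872}\right) \left(- \frac{1}{1647}\right) = \frac{591413}{159576}$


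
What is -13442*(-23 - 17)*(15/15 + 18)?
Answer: 10215920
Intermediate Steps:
-13442*(-23 - 17)*(15/15 + 18) = -(-537680)*(15*(1/15) + 18) = -(-537680)*(1 + 18) = -(-537680)*19 = -13442*(-760) = 10215920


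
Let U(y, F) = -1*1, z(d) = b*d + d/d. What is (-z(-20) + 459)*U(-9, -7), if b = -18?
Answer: -98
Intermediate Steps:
z(d) = 1 - 18*d (z(d) = -18*d + d/d = -18*d + 1 = 1 - 18*d)
U(y, F) = -1
(-z(-20) + 459)*U(-9, -7) = (-(1 - 18*(-20)) + 459)*(-1) = (-(1 + 360) + 459)*(-1) = (-1*361 + 459)*(-1) = (-361 + 459)*(-1) = 98*(-1) = -98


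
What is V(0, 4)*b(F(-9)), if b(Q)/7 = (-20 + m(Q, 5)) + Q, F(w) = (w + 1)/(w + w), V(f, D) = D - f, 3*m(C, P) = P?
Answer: -4508/9 ≈ -500.89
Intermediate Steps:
m(C, P) = P/3
F(w) = (1 + w)/(2*w) (F(w) = (1 + w)/((2*w)) = (1 + w)*(1/(2*w)) = (1 + w)/(2*w))
b(Q) = -385/3 + 7*Q (b(Q) = 7*((-20 + (1/3)*5) + Q) = 7*((-20 + 5/3) + Q) = 7*(-55/3 + Q) = -385/3 + 7*Q)
V(0, 4)*b(F(-9)) = (4 - 1*0)*(-385/3 + 7*((1/2)*(1 - 9)/(-9))) = (4 + 0)*(-385/3 + 7*((1/2)*(-1/9)*(-8))) = 4*(-385/3 + 7*(4/9)) = 4*(-385/3 + 28/9) = 4*(-1127/9) = -4508/9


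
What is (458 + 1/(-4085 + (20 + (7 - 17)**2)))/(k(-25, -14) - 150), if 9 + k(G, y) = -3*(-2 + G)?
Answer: -605323/103090 ≈ -5.8718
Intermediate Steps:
k(G, y) = -3 - 3*G (k(G, y) = -9 - 3*(-2 + G) = -9 + (6 - 3*G) = -3 - 3*G)
(458 + 1/(-4085 + (20 + (7 - 17)**2)))/(k(-25, -14) - 150) = (458 + 1/(-4085 + (20 + (7 - 17)**2)))/((-3 - 3*(-25)) - 150) = (458 + 1/(-4085 + (20 + (-10)**2)))/((-3 + 75) - 150) = (458 + 1/(-4085 + (20 + 100)))/(72 - 150) = (458 + 1/(-4085 + 120))/(-78) = (458 + 1/(-3965))*(-1/78) = (458 - 1/3965)*(-1/78) = (1815969/3965)*(-1/78) = -605323/103090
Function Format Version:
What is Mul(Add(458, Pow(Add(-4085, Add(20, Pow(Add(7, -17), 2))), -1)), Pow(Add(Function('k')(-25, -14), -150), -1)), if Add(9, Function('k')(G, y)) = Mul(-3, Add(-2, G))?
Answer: Rational(-605323, 103090) ≈ -5.8718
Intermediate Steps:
Function('k')(G, y) = Add(-3, Mul(-3, G)) (Function('k')(G, y) = Add(-9, Mul(-3, Add(-2, G))) = Add(-9, Add(6, Mul(-3, G))) = Add(-3, Mul(-3, G)))
Mul(Add(458, Pow(Add(-4085, Add(20, Pow(Add(7, -17), 2))), -1)), Pow(Add(Function('k')(-25, -14), -150), -1)) = Mul(Add(458, Pow(Add(-4085, Add(20, Pow(Add(7, -17), 2))), -1)), Pow(Add(Add(-3, Mul(-3, -25)), -150), -1)) = Mul(Add(458, Pow(Add(-4085, Add(20, Pow(-10, 2))), -1)), Pow(Add(Add(-3, 75), -150), -1)) = Mul(Add(458, Pow(Add(-4085, Add(20, 100)), -1)), Pow(Add(72, -150), -1)) = Mul(Add(458, Pow(Add(-4085, 120), -1)), Pow(-78, -1)) = Mul(Add(458, Pow(-3965, -1)), Rational(-1, 78)) = Mul(Add(458, Rational(-1, 3965)), Rational(-1, 78)) = Mul(Rational(1815969, 3965), Rational(-1, 78)) = Rational(-605323, 103090)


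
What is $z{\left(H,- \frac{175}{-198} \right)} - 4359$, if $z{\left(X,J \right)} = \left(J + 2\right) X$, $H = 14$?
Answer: $- \frac{427544}{99} \approx -4318.6$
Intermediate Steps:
$z{\left(X,J \right)} = X \left(2 + J\right)$ ($z{\left(X,J \right)} = \left(2 + J\right) X = X \left(2 + J\right)$)
$z{\left(H,- \frac{175}{-198} \right)} - 4359 = 14 \left(2 - \frac{175}{-198}\right) - 4359 = 14 \left(2 - - \frac{175}{198}\right) - 4359 = 14 \left(2 + \frac{175}{198}\right) - 4359 = 14 \cdot \frac{571}{198} - 4359 = \frac{3997}{99} - 4359 = - \frac{427544}{99}$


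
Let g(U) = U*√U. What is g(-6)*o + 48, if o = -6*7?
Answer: 48 + 252*I*√6 ≈ 48.0 + 617.27*I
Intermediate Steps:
g(U) = U^(3/2)
o = -42
g(-6)*o + 48 = (-6)^(3/2)*(-42) + 48 = -6*I*√6*(-42) + 48 = 252*I*√6 + 48 = 48 + 252*I*√6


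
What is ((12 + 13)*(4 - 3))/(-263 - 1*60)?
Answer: -25/323 ≈ -0.077399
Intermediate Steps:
((12 + 13)*(4 - 3))/(-263 - 1*60) = (25*1)/(-263 - 60) = 25/(-323) = 25*(-1/323) = -25/323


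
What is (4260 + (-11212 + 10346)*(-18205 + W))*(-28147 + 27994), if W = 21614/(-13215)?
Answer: -10629241121274/4405 ≈ -2.4130e+9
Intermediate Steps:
W = -21614/13215 (W = 21614*(-1/13215) = -21614/13215 ≈ -1.6356)
(4260 + (-11212 + 10346)*(-18205 + W))*(-28147 + 27994) = (4260 + (-11212 + 10346)*(-18205 - 21614/13215))*(-28147 + 27994) = (4260 - 866*(-240600689/13215))*(-153) = (4260 + 208360196674/13215)*(-153) = (208416492574/13215)*(-153) = -10629241121274/4405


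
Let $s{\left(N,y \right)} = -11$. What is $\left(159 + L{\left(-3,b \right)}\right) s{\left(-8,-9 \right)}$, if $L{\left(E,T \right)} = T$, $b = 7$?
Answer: $-1826$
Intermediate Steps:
$\left(159 + L{\left(-3,b \right)}\right) s{\left(-8,-9 \right)} = \left(159 + 7\right) \left(-11\right) = 166 \left(-11\right) = -1826$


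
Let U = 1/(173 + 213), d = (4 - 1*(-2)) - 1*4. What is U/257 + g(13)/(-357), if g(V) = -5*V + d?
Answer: 297623/1686434 ≈ 0.17648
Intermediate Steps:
d = 2 (d = (4 + 2) - 4 = 6 - 4 = 2)
g(V) = 2 - 5*V (g(V) = -5*V + 2 = 2 - 5*V)
U = 1/386 ≈ 0.0025907
U/257 + g(13)/(-357) = (1/386)/257 + (2 - 5*13)/(-357) = (1/386)*(1/257) + (2 - 65)*(-1/357) = 1/99202 - 63*(-1/357) = 1/99202 + 3/17 = 297623/1686434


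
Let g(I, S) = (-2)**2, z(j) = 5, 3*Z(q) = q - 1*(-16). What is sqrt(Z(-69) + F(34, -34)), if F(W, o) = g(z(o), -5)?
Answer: I*sqrt(123)/3 ≈ 3.6968*I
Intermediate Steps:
Z(q) = 16/3 + q/3 (Z(q) = (q - 1*(-16))/3 = (q + 16)/3 = (16 + q)/3 = 16/3 + q/3)
g(I, S) = 4
F(W, o) = 4
sqrt(Z(-69) + F(34, -34)) = sqrt((16/3 + (1/3)*(-69)) + 4) = sqrt((16/3 - 23) + 4) = sqrt(-53/3 + 4) = sqrt(-41/3) = I*sqrt(123)/3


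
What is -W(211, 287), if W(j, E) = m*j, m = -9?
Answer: 1899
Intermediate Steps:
W(j, E) = -9*j
-W(211, 287) = -(-9)*211 = -1*(-1899) = 1899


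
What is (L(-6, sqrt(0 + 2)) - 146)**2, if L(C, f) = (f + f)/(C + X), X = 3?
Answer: 191852/9 + 584*sqrt(2)/3 ≈ 21592.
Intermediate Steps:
L(C, f) = 2*f/(3 + C) (L(C, f) = (f + f)/(C + 3) = (2*f)/(3 + C) = 2*f/(3 + C))
(L(-6, sqrt(0 + 2)) - 146)**2 = (2*sqrt(0 + 2)/(3 - 6) - 146)**2 = (2*sqrt(2)/(-3) - 146)**2 = (2*sqrt(2)*(-1/3) - 146)**2 = (-2*sqrt(2)/3 - 146)**2 = (-146 - 2*sqrt(2)/3)**2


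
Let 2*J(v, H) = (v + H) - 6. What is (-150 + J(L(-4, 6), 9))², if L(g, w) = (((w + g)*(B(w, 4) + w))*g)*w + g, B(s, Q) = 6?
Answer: 769129/4 ≈ 1.9228e+5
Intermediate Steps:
L(g, w) = g + g*w*(6 + w)*(g + w) (L(g, w) = (((w + g)*(6 + w))*g)*w + g = (((g + w)*(6 + w))*g)*w + g = (((6 + w)*(g + w))*g)*w + g = (g*(6 + w)*(g + w))*w + g = g*w*(6 + w)*(g + w) + g = g + g*w*(6 + w)*(g + w))
J(v, H) = -3 + H/2 + v/2 (J(v, H) = ((v + H) - 6)/2 = ((H + v) - 6)/2 = (-6 + H + v)/2 = -3 + H/2 + v/2)
(-150 + J(L(-4, 6), 9))² = (-150 + (-3 + (½)*9 + (-4*(1 + 6³ + 6*6² - 4*6² + 6*(-4)*6))/2))² = (-150 + (-3 + 9/2 + (-4*(1 + 216 + 6*36 - 4*36 - 144))/2))² = (-150 + (-3 + 9/2 + (-4*(1 + 216 + 216 - 144 - 144))/2))² = (-150 + (-3 + 9/2 + (-4*145)/2))² = (-150 + (-3 + 9/2 + (½)*(-580)))² = (-150 + (-3 + 9/2 - 290))² = (-150 - 577/2)² = (-877/2)² = 769129/4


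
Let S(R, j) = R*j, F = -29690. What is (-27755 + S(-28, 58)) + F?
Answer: -59069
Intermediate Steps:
(-27755 + S(-28, 58)) + F = (-27755 - 28*58) - 29690 = (-27755 - 1624) - 29690 = -29379 - 29690 = -59069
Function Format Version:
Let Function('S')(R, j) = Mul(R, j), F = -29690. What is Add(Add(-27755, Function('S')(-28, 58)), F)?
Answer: -59069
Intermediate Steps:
Add(Add(-27755, Function('S')(-28, 58)), F) = Add(Add(-27755, Mul(-28, 58)), -29690) = Add(Add(-27755, -1624), -29690) = Add(-29379, -29690) = -59069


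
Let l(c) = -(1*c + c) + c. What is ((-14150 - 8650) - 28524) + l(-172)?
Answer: -51152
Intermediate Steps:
l(c) = -c (l(c) = -(c + c) + c = -2*c + c = -c)
((-14150 - 8650) - 28524) + l(-172) = ((-14150 - 8650) - 28524) - 1*(-172) = (-22800 - 28524) + 172 = -51324 + 172 = -51152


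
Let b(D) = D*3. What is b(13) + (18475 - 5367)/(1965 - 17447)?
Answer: 295345/7741 ≈ 38.153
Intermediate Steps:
b(D) = 3*D
b(13) + (18475 - 5367)/(1965 - 17447) = 3*13 + (18475 - 5367)/(1965 - 17447) = 39 + 13108/(-15482) = 39 + 13108*(-1/15482) = 39 - 6554/7741 = 295345/7741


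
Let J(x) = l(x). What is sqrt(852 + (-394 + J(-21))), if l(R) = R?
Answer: sqrt(437) ≈ 20.905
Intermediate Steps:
J(x) = x
sqrt(852 + (-394 + J(-21))) = sqrt(852 + (-394 - 21)) = sqrt(852 - 415) = sqrt(437)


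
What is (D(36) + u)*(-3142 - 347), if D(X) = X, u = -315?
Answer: 973431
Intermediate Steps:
(D(36) + u)*(-3142 - 347) = (36 - 315)*(-3142 - 347) = -279*(-3489) = 973431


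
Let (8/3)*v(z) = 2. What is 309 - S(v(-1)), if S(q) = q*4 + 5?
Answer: 301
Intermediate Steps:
v(z) = 3/4 (v(z) = (3/8)*2 = 3/4)
S(q) = 5 + 4*q (S(q) = 4*q + 5 = 5 + 4*q)
309 - S(v(-1)) = 309 - (5 + 4*(3/4)) = 309 - (5 + 3) = 309 - 1*8 = 309 - 8 = 301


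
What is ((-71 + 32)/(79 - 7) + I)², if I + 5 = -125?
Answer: 9815689/576 ≈ 17041.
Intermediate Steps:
I = -130 (I = -5 - 125 = -130)
((-71 + 32)/(79 - 7) + I)² = ((-71 + 32)/(79 - 7) - 130)² = (-39/72 - 130)² = (-39*1/72 - 130)² = (-13/24 - 130)² = (-3133/24)² = 9815689/576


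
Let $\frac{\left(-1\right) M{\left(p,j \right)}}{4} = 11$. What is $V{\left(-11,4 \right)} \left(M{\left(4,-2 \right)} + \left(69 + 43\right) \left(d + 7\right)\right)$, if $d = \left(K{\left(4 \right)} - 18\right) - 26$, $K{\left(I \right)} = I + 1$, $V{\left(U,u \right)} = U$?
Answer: $39908$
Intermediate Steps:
$K{\left(I \right)} = 1 + I$
$d = -39$ ($d = \left(\left(1 + 4\right) - 18\right) - 26 = \left(5 - 18\right) - 26 = -13 - 26 = -39$)
$M{\left(p,j \right)} = -44$ ($M{\left(p,j \right)} = \left(-4\right) 11 = -44$)
$V{\left(-11,4 \right)} \left(M{\left(4,-2 \right)} + \left(69 + 43\right) \left(d + 7\right)\right) = - 11 \left(-44 + \left(69 + 43\right) \left(-39 + 7\right)\right) = - 11 \left(-44 + 112 \left(-32\right)\right) = - 11 \left(-44 - 3584\right) = \left(-11\right) \left(-3628\right) = 39908$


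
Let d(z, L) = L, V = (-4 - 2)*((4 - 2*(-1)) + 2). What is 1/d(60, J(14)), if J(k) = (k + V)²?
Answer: 1/1156 ≈ 0.00086505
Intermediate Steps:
V = -48 (V = -6*((4 + 2) + 2) = -6*(6 + 2) = -6*8 = -48)
J(k) = (-48 + k)² (J(k) = (k - 48)² = (-48 + k)²)
1/d(60, J(14)) = 1/((-48 + 14)²) = 1/((-34)²) = 1/1156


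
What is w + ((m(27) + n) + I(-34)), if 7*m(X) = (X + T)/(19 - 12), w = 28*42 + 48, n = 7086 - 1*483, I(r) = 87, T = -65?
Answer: 387748/49 ≈ 7913.2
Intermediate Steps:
n = 6603 (n = 7086 - 483 = 6603)
w = 1224 (w = 1176 + 48 = 1224)
m(X) = -65/49 + X/49 (m(X) = ((X - 65)/(19 - 12))/7 = ((-65 + X)/7)/7 = ((-65 + X)*(1/7))/7 = (-65/7 + X/7)/7 = -65/49 + X/49)
w + ((m(27) + n) + I(-34)) = 1224 + (((-65/49 + (1/49)*27) + 6603) + 87) = 1224 + (((-65/49 + 27/49) + 6603) + 87) = 1224 + ((-38/49 + 6603) + 87) = 1224 + (323509/49 + 87) = 1224 + 327772/49 = 387748/49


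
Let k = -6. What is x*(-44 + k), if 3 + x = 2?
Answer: 50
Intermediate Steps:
x = -1 (x = -3 + 2 = -1)
x*(-44 + k) = -(-44 - 6) = -1*(-50) = 50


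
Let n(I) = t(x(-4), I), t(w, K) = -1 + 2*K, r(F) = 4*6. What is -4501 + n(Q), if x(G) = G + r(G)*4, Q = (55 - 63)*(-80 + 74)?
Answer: -4406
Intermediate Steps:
r(F) = 24
Q = 48 (Q = -8*(-6) = 48)
x(G) = 96 + G (x(G) = G + 24*4 = G + 96 = 96 + G)
n(I) = -1 + 2*I
-4501 + n(Q) = -4501 + (-1 + 2*48) = -4501 + (-1 + 96) = -4501 + 95 = -4406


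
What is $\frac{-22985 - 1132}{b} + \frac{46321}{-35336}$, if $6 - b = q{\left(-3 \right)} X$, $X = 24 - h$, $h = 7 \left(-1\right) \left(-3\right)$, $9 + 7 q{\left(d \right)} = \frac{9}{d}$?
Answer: $- \frac{994833537}{459368} \approx -2165.7$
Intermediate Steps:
$q{\left(d \right)} = - \frac{9}{7} + \frac{9}{7 d}$ ($q{\left(d \right)} = - \frac{9}{7} + \frac{9 \frac{1}{d}}{7} = - \frac{9}{7} + \frac{9}{7 d}$)
$h = 21$ ($h = \left(-7\right) \left(-3\right) = 21$)
$X = 3$ ($X = 24 - 21 = 3$)
$b = \frac{78}{7}$ ($b = 6 - \frac{9 \left(1 - -3\right)}{7 \left(-3\right)} 3 = 6 - \frac{9}{7} \left(- \frac{1}{3}\right) \left(1 + 3\right) 3 = 6 - \frac{9}{7} \left(- \frac{1}{3}\right) 4 \cdot 3 = 6 - \left(- \frac{12}{7}\right) 3 = 6 - - \frac{36}{7} = 6 + \frac{36}{7} = \frac{78}{7} \approx 11.143$)
$\frac{-22985 - 1132}{b} + \frac{46321}{-35336} = \frac{-22985 - 1132}{\frac{78}{7}} + \frac{46321}{-35336} = \left(-24117\right) \frac{7}{78} + 46321 \left(- \frac{1}{35336}\right) = - \frac{56273}{26} - \frac{46321}{35336} = - \frac{994833537}{459368}$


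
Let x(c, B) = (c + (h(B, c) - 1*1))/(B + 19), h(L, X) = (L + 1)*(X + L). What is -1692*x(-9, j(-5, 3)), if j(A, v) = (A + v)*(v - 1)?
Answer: -16356/5 ≈ -3271.2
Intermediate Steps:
j(A, v) = (-1 + v)*(A + v) (j(A, v) = (A + v)*(-1 + v) = (-1 + v)*(A + v))
h(L, X) = (1 + L)*(L + X)
x(c, B) = (-1 + B + B² + 2*c + B*c)/(19 + B) (x(c, B) = (c + ((B + c + B² + B*c) - 1*1))/(B + 19) = (c + ((B + c + B² + B*c) - 1))/(19 + B) = (c + (-1 + B + c + B² + B*c))/(19 + B) = (-1 + B + B² + 2*c + B*c)/(19 + B))
-1692*x(-9, j(-5, 3)) = -1692*(-1 + (3² - 1*(-5) - 1*3 - 5*3) + (3² - 1*(-5) - 1*3 - 5*3)² + 2*(-9) + (3² - 1*(-5) - 1*3 - 5*3)*(-9))/(19 + (3² - 1*(-5) - 1*3 - 5*3)) = -1692*(-1 + (9 + 5 - 3 - 15) + (9 + 5 - 3 - 15)² - 18 + (9 + 5 - 3 - 15)*(-9))/(19 + (9 + 5 - 3 - 15)) = -1692*(-1 - 4 + (-4)² - 18 - 4*(-9))/(19 - 4) = -1692*(-1 - 4 + 16 - 18 + 36)/15 = -564*29/5 = -1692*29/15 = -16356/5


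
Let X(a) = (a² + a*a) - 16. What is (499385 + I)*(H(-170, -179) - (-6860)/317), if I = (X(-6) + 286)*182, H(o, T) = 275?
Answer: 52812783015/317 ≈ 1.6660e+8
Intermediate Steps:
X(a) = -16 + 2*a² (X(a) = (a² + a²) - 16 = 2*a² - 16 = -16 + 2*a²)
I = 62244 (I = ((-16 + 2*(-6)²) + 286)*182 = ((-16 + 2*36) + 286)*182 = ((-16 + 72) + 286)*182 = (56 + 286)*182 = 342*182 = 62244)
(499385 + I)*(H(-170, -179) - (-6860)/317) = (499385 + 62244)*(275 - (-6860)/317) = 561629*(275 - (-6860)/317) = 561629*(275 - 1372*(-5/317)) = 561629*(275 + 6860/317) = 561629*(94035/317) = 52812783015/317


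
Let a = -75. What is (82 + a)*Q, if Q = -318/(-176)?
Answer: 1113/88 ≈ 12.648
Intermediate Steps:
Q = 159/88 (Q = -318*(-1/176) = 159/88 ≈ 1.8068)
(82 + a)*Q = (82 - 75)*(159/88) = 7*(159/88) = 1113/88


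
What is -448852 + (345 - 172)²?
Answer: -418923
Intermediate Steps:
-448852 + (345 - 172)² = -448852 + 173² = -448852 + 29929 = -418923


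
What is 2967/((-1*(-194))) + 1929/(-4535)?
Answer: 13081119/879790 ≈ 14.868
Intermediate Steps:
2967/((-1*(-194))) + 1929/(-4535) = 2967/194 + 1929*(-1/4535) = 2967*(1/194) - 1929/4535 = 2967/194 - 1929/4535 = 13081119/879790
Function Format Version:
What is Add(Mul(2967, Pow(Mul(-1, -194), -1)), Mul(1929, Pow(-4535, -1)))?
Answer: Rational(13081119, 879790) ≈ 14.868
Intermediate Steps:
Add(Mul(2967, Pow(Mul(-1, -194), -1)), Mul(1929, Pow(-4535, -1))) = Add(Mul(2967, Pow(194, -1)), Mul(1929, Rational(-1, 4535))) = Add(Mul(2967, Rational(1, 194)), Rational(-1929, 4535)) = Add(Rational(2967, 194), Rational(-1929, 4535)) = Rational(13081119, 879790)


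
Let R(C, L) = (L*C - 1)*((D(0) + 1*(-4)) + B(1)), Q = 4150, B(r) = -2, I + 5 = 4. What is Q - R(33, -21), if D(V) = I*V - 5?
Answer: -3484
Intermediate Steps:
I = -1 (I = -5 + 4 = -1)
D(V) = -5 - V (D(V) = -V - 5 = -5 - V)
R(C, L) = 11 - 11*C*L (R(C, L) = (L*C - 1)*(((-5 - 1*0) + 1*(-4)) - 2) = (C*L - 1)*(((-5 + 0) - 4) - 2) = (-1 + C*L)*((-5 - 4) - 2) = (-1 + C*L)*(-9 - 2) = (-1 + C*L)*(-11) = 11 - 11*C*L)
Q - R(33, -21) = 4150 - (11 - 11*33*(-21)) = 4150 - (11 + 7623) = 4150 - 1*7634 = 4150 - 7634 = -3484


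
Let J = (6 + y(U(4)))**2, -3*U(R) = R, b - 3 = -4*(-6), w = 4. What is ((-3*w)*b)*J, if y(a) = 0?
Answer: -11664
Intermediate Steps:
b = 27 (b = 3 - 4*(-6) = 3 + 24 = 27)
U(R) = -R/3
J = 36 (J = (6 + 0)**2 = 6**2 = 36)
((-3*w)*b)*J = (-3*4*27)*36 = -12*27*36 = -324*36 = -11664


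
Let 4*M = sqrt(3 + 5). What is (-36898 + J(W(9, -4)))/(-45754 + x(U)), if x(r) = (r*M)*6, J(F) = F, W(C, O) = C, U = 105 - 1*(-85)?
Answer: 843909653/1046389358 + 10513365*sqrt(2)/1046389358 ≈ 0.82071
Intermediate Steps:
U = 190 (U = 105 + 85 = 190)
M = sqrt(2)/2 (M = sqrt(3 + 5)/4 = sqrt(8)/4 = (2*sqrt(2))/4 = sqrt(2)/2 ≈ 0.70711)
x(r) = 3*r*sqrt(2) (x(r) = (r*(sqrt(2)/2))*6 = (r*sqrt(2)/2)*6 = 3*r*sqrt(2))
(-36898 + J(W(9, -4)))/(-45754 + x(U)) = (-36898 + 9)/(-45754 + 3*190*sqrt(2)) = -36889/(-45754 + 570*sqrt(2))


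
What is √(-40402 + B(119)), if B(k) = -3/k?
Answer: I*√572133079/119 ≈ 201.0*I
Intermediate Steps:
√(-40402 + B(119)) = √(-40402 - 3/119) = √(-4807841/119) = I*√572133079/119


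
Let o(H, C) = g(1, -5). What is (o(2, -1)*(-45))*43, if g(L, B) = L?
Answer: -1935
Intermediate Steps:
o(H, C) = 1
(o(2, -1)*(-45))*43 = (1*(-45))*43 = -45*43 = -1935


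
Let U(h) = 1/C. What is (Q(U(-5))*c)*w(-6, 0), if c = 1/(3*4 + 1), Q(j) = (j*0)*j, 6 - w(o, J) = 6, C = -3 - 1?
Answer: 0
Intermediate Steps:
C = -4
U(h) = -¼ (U(h) = 1/(-4) = -¼)
w(o, J) = 0 (w(o, J) = 6 - 1*6 = 6 - 6 = 0)
Q(j) = 0 (Q(j) = 0*j = 0)
c = 1/13 (c = 1/(12 + 1) = 1/13 ≈ 0.076923)
(Q(U(-5))*c)*w(-6, 0) = (0*(1/13))*0 = 0*0 = 0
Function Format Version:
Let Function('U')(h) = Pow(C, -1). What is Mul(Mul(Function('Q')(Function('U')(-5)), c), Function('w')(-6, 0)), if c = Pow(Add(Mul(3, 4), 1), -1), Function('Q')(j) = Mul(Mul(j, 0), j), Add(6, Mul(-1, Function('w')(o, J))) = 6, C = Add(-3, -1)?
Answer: 0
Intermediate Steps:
C = -4
Function('U')(h) = Rational(-1, 4) (Function('U')(h) = Pow(-4, -1) = Rational(-1, 4))
Function('w')(o, J) = 0 (Function('w')(o, J) = Add(6, Mul(-1, 6)) = Add(6, -6) = 0)
Function('Q')(j) = 0 (Function('Q')(j) = Mul(0, j) = 0)
c = Rational(1, 13) (c = Pow(Add(12, 1), -1) = Pow(13, -1) = Rational(1, 13) ≈ 0.076923)
Mul(Mul(Function('Q')(Function('U')(-5)), c), Function('w')(-6, 0)) = Mul(Mul(0, Rational(1, 13)), 0) = Mul(0, 0) = 0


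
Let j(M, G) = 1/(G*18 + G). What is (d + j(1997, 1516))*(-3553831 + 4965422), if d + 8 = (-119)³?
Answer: -68517992300944797/28804 ≈ -2.3788e+12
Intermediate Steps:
d = -1685167 (d = -8 + (-119)³ = -8 - 1685159 = -1685167)
j(M, G) = 1/(19*G) (j(M, G) = 1/(18*G + G) = 1/(19*G))
(d + j(1997, 1516))*(-3553831 + 4965422) = (-1685167 + (1/19)/1516)*(-3553831 + 4965422) = (-1685167 + (1/19)*(1/1516))*1411591 = (-1685167 + 1/28804)*1411591 = -48539550267/28804*1411591 = -68517992300944797/28804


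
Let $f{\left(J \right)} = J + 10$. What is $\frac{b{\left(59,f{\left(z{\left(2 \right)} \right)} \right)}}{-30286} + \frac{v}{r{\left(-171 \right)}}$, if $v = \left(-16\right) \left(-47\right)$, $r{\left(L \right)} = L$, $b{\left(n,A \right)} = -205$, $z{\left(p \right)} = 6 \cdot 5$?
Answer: $- \frac{1196843}{272574} \approx -4.3909$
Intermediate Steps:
$z{\left(p \right)} = 30$
$f{\left(J \right)} = 10 + J$
$v = 752$
$\frac{b{\left(59,f{\left(z{\left(2 \right)} \right)} \right)}}{-30286} + \frac{v}{r{\left(-171 \right)}} = - \frac{205}{-30286} + \frac{752}{-171} = \left(-205\right) \left(- \frac{1}{30286}\right) + 752 \left(- \frac{1}{171}\right) = \frac{205}{30286} - \frac{752}{171} = - \frac{1196843}{272574}$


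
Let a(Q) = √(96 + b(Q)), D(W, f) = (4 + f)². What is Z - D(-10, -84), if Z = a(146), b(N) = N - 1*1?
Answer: -6400 + √241 ≈ -6384.5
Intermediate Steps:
b(N) = -1 + N (b(N) = N - 1 = -1 + N)
a(Q) = √(95 + Q) (a(Q) = √(96 + (-1 + Q)) = √(95 + Q))
Z = √241 (Z = √(95 + 146) = √241 ≈ 15.524)
Z - D(-10, -84) = √241 - (4 - 84)² = √241 - 1*(-80)² = √241 - 1*6400 = √241 - 6400 = -6400 + √241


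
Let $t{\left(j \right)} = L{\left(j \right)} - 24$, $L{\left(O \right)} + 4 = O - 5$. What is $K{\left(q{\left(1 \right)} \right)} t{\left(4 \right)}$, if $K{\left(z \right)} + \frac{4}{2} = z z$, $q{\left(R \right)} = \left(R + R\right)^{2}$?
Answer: $-406$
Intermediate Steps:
$L{\left(O \right)} = -9 + O$ ($L{\left(O \right)} = -4 + \left(O - 5\right) = -4 + \left(-5 + O\right) = -9 + O$)
$q{\left(R \right)} = 4 R^{2}$ ($q{\left(R \right)} = \left(2 R\right)^{2} = 4 R^{2}$)
$t{\left(j \right)} = -33 + j$ ($t{\left(j \right)} = \left(-9 + j\right) - 24 = -33 + j$)
$K{\left(z \right)} = -2 + z^{2}$ ($K{\left(z \right)} = -2 + z z = -2 + z^{2}$)
$K{\left(q{\left(1 \right)} \right)} t{\left(4 \right)} = \left(-2 + \left(4 \cdot 1^{2}\right)^{2}\right) \left(-33 + 4\right) = \left(-2 + \left(4 \cdot 1\right)^{2}\right) \left(-29\right) = \left(-2 + 4^{2}\right) \left(-29\right) = \left(-2 + 16\right) \left(-29\right) = 14 \left(-29\right) = -406$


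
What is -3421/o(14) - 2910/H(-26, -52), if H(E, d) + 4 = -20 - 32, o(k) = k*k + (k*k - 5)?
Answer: 467297/10836 ≈ 43.125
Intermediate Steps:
o(k) = -5 + 2*k² (o(k) = k² + (k² - 5) = k² + (-5 + k²) = -5 + 2*k²)
H(E, d) = -56 (H(E, d) = -4 + (-20 - 32) = -4 - 52 = -56)
-3421/o(14) - 2910/H(-26, -52) = -3421/(-5 + 2*14²) - 2910/(-56) = -3421/(-5 + 2*196) - 2910*(-1/56) = -3421/(-5 + 392) + 1455/28 = -3421/387 + 1455/28 = 467297/10836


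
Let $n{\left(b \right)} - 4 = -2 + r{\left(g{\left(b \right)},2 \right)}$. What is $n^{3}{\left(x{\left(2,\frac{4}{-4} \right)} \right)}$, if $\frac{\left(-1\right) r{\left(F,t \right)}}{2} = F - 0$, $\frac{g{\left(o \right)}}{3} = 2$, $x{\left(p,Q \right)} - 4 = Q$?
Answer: $-1000$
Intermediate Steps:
$x{\left(p,Q \right)} = 4 + Q$
$g{\left(o \right)} = 6$ ($g{\left(o \right)} = 3 \cdot 2 = 6$)
$r{\left(F,t \right)} = - 2 F$ ($r{\left(F,t \right)} = - 2 \left(F - 0\right) = - 2 \left(F + 0\right) = - 2 F$)
$n{\left(b \right)} = -10$ ($n{\left(b \right)} = 4 - 14 = -10$)
$n^{3}{\left(x{\left(2,\frac{4}{-4} \right)} \right)} = \left(-10\right)^{3} = -1000$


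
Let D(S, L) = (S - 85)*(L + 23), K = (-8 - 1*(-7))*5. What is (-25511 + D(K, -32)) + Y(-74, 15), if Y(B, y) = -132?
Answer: -24833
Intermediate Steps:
K = -5 (K = (-8 + 7)*5 = -1*5 = -5)
D(S, L) = (-85 + S)*(23 + L)
(-25511 + D(K, -32)) + Y(-74, 15) = (-25511 + (-1955 - 85*(-32) + 23*(-5) - 32*(-5))) - 132 = (-25511 + (-1955 + 2720 - 115 + 160)) - 132 = (-25511 + 810) - 132 = -24701 - 132 = -24833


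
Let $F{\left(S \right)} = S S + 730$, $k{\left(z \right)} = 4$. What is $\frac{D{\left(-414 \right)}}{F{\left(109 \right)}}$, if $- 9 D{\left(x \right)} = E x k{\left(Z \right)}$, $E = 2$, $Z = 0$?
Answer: $\frac{368}{12611} \approx 0.029181$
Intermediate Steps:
$F{\left(S \right)} = 730 + S^{2}$ ($F{\left(S \right)} = S^{2} + 730 = 730 + S^{2}$)
$D{\left(x \right)} = - \frac{8 x}{9}$ ($D{\left(x \right)} = - \frac{2 x 4}{9} = - \frac{8 x}{9}$)
$\frac{D{\left(-414 \right)}}{F{\left(109 \right)}} = \frac{\left(- \frac{8}{9}\right) \left(-414\right)}{730 + 109^{2}} = \frac{368}{730 + 11881} = \frac{368}{12611}$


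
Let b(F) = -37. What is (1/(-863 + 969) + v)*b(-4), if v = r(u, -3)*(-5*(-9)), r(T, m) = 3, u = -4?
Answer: -529507/106 ≈ -4995.4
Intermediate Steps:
v = 135 (v = 3*(-5*(-9)) = 3*45 = 135)
(1/(-863 + 969) + v)*b(-4) = (1/(-863 + 969) + 135)*(-37) = (1/106 + 135)*(-37) = (14311/106)*(-37) = -529507/106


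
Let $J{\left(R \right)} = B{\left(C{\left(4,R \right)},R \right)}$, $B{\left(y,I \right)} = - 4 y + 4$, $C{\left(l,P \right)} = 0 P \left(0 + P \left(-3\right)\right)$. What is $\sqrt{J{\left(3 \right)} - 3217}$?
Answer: $3 i \sqrt{357} \approx 56.683 i$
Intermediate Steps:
$C{\left(l,P \right)} = 0$ ($C{\left(l,P \right)} = 0 \left(0 - 3 P\right) = 0 \left(- 3 P\right) = 0$)
$B{\left(y,I \right)} = 4 - 4 y$
$J{\left(R \right)} = 4$ ($J{\left(R \right)} = 4 - 0 = 4 + 0 = 4$)
$\sqrt{J{\left(3 \right)} - 3217} = \sqrt{4 - 3217} = \sqrt{-3213} = 3 i \sqrt{357}$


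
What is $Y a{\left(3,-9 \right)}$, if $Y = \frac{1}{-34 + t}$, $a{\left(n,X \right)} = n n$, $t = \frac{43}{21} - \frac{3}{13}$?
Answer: $- \frac{2457}{8786} \approx -0.27965$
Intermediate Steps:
$t = \frac{496}{273}$ ($t = 43 \cdot \frac{1}{21} - \frac{3}{13} = \frac{43}{21} - \frac{3}{13} = \frac{496}{273} \approx 1.8168$)
$a{\left(n,X \right)} = n^{2}$
$Y = - \frac{273}{8786}$ ($Y = \frac{1}{-34 + \frac{496}{273}} = \frac{1}{- \frac{8786}{273}} = - \frac{273}{8786} \approx -0.031072$)
$Y a{\left(3,-9 \right)} = - \frac{273 \cdot 3^{2}}{8786} = \left(- \frac{273}{8786}\right) 9 = - \frac{2457}{8786}$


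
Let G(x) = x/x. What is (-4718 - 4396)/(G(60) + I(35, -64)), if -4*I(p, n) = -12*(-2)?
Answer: 9114/5 ≈ 1822.8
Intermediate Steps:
I(p, n) = -6 (I(p, n) = -(-3)*(-2) = -1/4*24 = -6)
G(x) = 1
(-4718 - 4396)/(G(60) + I(35, -64)) = (-4718 - 4396)/(1 - 6) = -9114/(-5) = -9114*(-1/5) = 9114/5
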